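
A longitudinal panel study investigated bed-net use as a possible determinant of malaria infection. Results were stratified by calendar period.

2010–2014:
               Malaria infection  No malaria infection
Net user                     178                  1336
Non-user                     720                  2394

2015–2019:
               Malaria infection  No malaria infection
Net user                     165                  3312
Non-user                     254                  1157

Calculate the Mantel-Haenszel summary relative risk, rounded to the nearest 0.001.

RR_MH = Σ(aᵢ·n₀ᵢ/nᵢ) / Σ(cᵢ·n₁ᵢ/nᵢ), with n₁ᵢ = aᵢ+bᵢ (exposed), n₀ᵢ = cᵢ+dᵢ (unexposed), nᵢ = n₁ᵢ+n₀ᵢ.
Stratum 1 (2010–2014): n₁ = 1514, n₀ = 3114, n = 4628; a·n₀/n = 178·3114/4628 = 119.7692; c·n₁/n = 720·1514/4628 = 235.5402
Stratum 2 (2015–2019): n₁ = 3477, n₀ = 1411, n = 4888; a·n₀/n = 165·1411/4888 = 47.6299; c·n₁/n = 254·3477/4888 = 180.6788
RR_MH = (119.7692 + 47.6299) / (235.5402 + 180.6788) = 167.3991 / 416.2190 = 0.40219

0.402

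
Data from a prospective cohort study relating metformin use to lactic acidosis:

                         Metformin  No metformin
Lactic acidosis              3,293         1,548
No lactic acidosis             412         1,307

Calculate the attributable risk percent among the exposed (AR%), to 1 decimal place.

Reading the table with exposure as columns: a = 3293 (Metformin, case), b = 412 (Metformin, non-case), c = 1548 (No metformin, case), d = 1307.
Risk in exposed = 3293/3705 = 0.88880; risk in unexposed = 1548/2855 = 0.54221.
RR = 0.88880/0.54221 = 1.63923
AR% = (RR − 1)/RR × 100 = (1.63923 − 1)/1.63923 × 100 = 38.9956%

39.0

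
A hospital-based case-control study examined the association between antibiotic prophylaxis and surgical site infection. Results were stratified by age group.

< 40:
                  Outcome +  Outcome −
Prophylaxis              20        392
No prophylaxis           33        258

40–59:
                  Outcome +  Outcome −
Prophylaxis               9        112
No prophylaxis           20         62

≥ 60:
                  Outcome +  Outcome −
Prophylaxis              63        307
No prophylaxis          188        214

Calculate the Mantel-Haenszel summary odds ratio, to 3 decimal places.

OR_MH = Σ(aᵢdᵢ/nᵢ) / Σ(bᵢcᵢ/nᵢ), where nᵢ is the stratum total.
Stratum 1 (< 40): n = 703; a·d/n = 20·258/703 = 7.3400; b·c/n = 392·33/703 = 18.4011
Stratum 2 (40–59): n = 203; a·d/n = 9·62/203 = 2.7488; b·c/n = 112·20/203 = 11.0345
Stratum 3 (≥ 60): n = 772; a·d/n = 63·214/772 = 17.4637; b·c/n = 307·188/772 = 74.7617
OR_MH = (7.3400 + 2.7488 + 17.4637) / (18.4011 + 11.0345 + 74.7617) = 27.5525 / 104.1973 = 0.26443

0.264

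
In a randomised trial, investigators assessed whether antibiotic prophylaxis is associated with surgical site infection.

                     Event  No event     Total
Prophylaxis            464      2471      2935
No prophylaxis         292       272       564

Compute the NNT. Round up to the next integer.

3

Risk in treated group = 464/2935 = 0.15809; risk in control = 292/564 = 0.51773.
Absolute risk reduction = 0.51773 − 0.15809 = 0.35964
NNT = 1 / ARR = 1 / 0.35964 = 2.781 → round up → 3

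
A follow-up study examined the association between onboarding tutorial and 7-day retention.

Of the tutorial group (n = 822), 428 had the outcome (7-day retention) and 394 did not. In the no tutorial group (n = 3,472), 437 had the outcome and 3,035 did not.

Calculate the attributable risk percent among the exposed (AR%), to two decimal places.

From the description: a = 428, b = 394, c = 437, d = 3035.
Risk in exposed = 428/822 = 0.52068; risk in unexposed = 437/3472 = 0.12586.
RR = 0.52068/0.12586 = 4.13685
AR% = (RR − 1)/RR × 100 = (4.13685 − 1)/4.13685 × 100 = 75.8270%

75.83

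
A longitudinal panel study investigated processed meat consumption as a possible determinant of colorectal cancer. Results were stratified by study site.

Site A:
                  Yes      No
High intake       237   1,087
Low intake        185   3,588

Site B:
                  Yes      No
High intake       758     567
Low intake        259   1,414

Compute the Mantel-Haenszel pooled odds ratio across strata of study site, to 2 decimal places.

OR_MH = Σ(aᵢdᵢ/nᵢ) / Σ(bᵢcᵢ/nᵢ), where nᵢ is the stratum total.
Stratum 1 (Site A): n = 5097; a·d/n = 237·3588/5097 = 166.8346; b·c/n = 1087·185/5097 = 39.4536
Stratum 2 (Site B): n = 2998; a·d/n = 758·1414/2998 = 357.5090; b·c/n = 567·259/2998 = 48.9837
OR_MH = (166.8346 + 357.5090) / (39.4536 + 48.9837) = 524.3436 / 88.4373 = 5.92899

5.93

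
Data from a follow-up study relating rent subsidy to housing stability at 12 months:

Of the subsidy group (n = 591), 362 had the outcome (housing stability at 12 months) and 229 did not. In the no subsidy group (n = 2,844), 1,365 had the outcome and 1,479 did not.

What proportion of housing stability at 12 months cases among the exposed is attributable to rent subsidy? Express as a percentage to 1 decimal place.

21.6

From the description: a = 362, b = 229, c = 1365, d = 1479.
Risk in exposed = 362/591 = 0.61252; risk in unexposed = 1365/2844 = 0.47996.
RR = 0.61252/0.47996 = 1.27620
AR% = (RR − 1)/RR × 100 = (1.27620 − 1)/1.27620 × 100 = 21.6422%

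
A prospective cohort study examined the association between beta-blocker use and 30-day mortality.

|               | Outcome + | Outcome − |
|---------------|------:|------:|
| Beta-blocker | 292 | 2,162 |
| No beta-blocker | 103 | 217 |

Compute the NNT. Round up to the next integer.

Risk in treated group = 292/2454 = 0.11899; risk in control = 103/320 = 0.32188.
Absolute risk reduction = 0.32188 − 0.11899 = 0.20289
NNT = 1 / ARR = 1 / 0.20289 = 4.929 → round up → 5

5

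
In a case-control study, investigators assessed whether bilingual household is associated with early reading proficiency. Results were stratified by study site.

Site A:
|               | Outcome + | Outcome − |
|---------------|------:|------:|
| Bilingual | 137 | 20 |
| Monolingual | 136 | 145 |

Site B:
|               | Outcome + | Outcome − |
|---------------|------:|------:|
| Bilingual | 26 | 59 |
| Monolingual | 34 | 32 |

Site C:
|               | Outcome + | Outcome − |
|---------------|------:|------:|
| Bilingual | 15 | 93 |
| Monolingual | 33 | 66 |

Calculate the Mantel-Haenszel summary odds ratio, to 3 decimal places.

OR_MH = Σ(aᵢdᵢ/nᵢ) / Σ(bᵢcᵢ/nᵢ), where nᵢ is the stratum total.
Stratum 1 (Site A): n = 438; a·d/n = 137·145/438 = 45.3539; b·c/n = 20·136/438 = 6.2100
Stratum 2 (Site B): n = 151; a·d/n = 26·32/151 = 5.5099; b·c/n = 59·34/151 = 13.2848
Stratum 3 (Site C): n = 207; a·d/n = 15·66/207 = 4.7826; b·c/n = 93·33/207 = 14.8261
OR_MH = (45.3539 + 5.5099 + 4.7826) / (6.2100 + 13.2848 + 14.8261) = 55.6464 / 34.3209 = 1.62136

1.621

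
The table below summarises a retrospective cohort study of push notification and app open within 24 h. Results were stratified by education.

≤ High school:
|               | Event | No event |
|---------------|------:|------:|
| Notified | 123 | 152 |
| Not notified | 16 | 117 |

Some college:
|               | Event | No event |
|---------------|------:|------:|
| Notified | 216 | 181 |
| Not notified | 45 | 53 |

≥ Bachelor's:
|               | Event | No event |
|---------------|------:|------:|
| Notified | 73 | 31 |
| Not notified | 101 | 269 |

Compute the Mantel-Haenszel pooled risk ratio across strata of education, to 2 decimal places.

RR_MH = Σ(aᵢ·n₀ᵢ/nᵢ) / Σ(cᵢ·n₁ᵢ/nᵢ), with n₁ᵢ = aᵢ+bᵢ (exposed), n₀ᵢ = cᵢ+dᵢ (unexposed), nᵢ = n₁ᵢ+n₀ᵢ.
Stratum 1 (≤ High school): n₁ = 275, n₀ = 133, n = 408; a·n₀/n = 123·133/408 = 40.0956; c·n₁/n = 16·275/408 = 10.7843
Stratum 2 (Some college): n₁ = 397, n₀ = 98, n = 495; a·n₀/n = 216·98/495 = 42.7636; c·n₁/n = 45·397/495 = 36.0909
Stratum 3 (≥ Bachelor's): n₁ = 104, n₀ = 370, n = 474; a·n₀/n = 73·370/474 = 56.9831; c·n₁/n = 101·104/474 = 22.1603
RR_MH = (40.0956 + 42.7636 + 56.9831) / (10.7843 + 36.0909 + 22.1603) = 139.8423 / 69.0356 = 2.02566

2.03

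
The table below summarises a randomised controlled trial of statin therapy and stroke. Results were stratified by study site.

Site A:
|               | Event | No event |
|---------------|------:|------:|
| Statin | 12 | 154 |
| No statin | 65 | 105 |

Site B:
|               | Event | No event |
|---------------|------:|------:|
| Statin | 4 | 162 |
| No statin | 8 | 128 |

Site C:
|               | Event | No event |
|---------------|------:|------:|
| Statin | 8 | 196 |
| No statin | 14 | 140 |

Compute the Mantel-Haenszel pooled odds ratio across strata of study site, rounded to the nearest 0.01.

0.21

OR_MH = Σ(aᵢdᵢ/nᵢ) / Σ(bᵢcᵢ/nᵢ), where nᵢ is the stratum total.
Stratum 1 (Site A): n = 336; a·d/n = 12·105/336 = 3.7500; b·c/n = 154·65/336 = 29.7917
Stratum 2 (Site B): n = 302; a·d/n = 4·128/302 = 1.6954; b·c/n = 162·8/302 = 4.2914
Stratum 3 (Site C): n = 358; a·d/n = 8·140/358 = 3.1285; b·c/n = 196·14/358 = 7.6648
OR_MH = (3.7500 + 1.6954 + 3.1285) / (29.7917 + 4.2914 + 7.6648) = 8.5739 / 41.7479 = 0.20537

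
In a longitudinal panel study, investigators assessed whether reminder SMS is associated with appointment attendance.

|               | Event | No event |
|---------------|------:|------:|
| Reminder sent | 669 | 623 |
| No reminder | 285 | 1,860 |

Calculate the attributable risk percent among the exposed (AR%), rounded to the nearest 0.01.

74.34

Cells: a = 669, b = 623, c = 285, d = 1860.
Risk in exposed = 669/1292 = 0.51780; risk in unexposed = 285/2145 = 0.13287.
RR = 0.51780/0.13287 = 3.89714
AR% = (RR − 1)/RR × 100 = (3.89714 − 1)/3.89714 × 100 = 74.3402%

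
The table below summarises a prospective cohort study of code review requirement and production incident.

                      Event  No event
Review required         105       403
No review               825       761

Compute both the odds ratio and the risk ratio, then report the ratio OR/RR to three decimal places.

Cells: a = 105, b = 403, c = 825, d = 761.
OR = (105·761)/(403·825) = 79905/332475 = 0.24033
Risk in exposed = 105/508 = 0.20669; risk in unexposed = 825/1586 = 0.52018; RR = 0.39735
OR/RR = 0.24033 / 0.39735 = 0.60484
The outcome is not rare, so the OR lies further from 1 than the RR.

0.605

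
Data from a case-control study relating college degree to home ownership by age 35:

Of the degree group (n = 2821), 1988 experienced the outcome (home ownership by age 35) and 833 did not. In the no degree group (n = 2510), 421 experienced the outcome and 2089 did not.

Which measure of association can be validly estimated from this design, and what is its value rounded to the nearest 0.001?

From the description: a = 1988, b = 833, c = 421, d = 2089.
This is a case-control study: participants were sampled on outcome status, so risks in the source population cannot be estimated directly — relative risk is not valid here. The odds ratio is the appropriate measure.
OR = (a·d)/(b·c) = (1988 × 2089) / (833 × 421) = 4152932 / 350693 = 11.84207

11.842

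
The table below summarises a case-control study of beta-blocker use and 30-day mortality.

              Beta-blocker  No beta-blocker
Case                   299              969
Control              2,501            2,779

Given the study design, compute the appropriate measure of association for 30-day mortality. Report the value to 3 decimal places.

0.343

Reading the table with exposure as columns: a = 299 (Beta-blocker, case), b = 2501 (Beta-blocker, non-case), c = 969 (No beta-blocker, case), d = 2779.
This is a case-control study: participants were sampled on outcome status, so risks in the source population cannot be estimated directly — relative risk is not valid here. The odds ratio is the appropriate measure.
OR = (a·d)/(b·c) = (299 × 2779) / (2501 × 969) = 830921 / 2423469 = 0.34286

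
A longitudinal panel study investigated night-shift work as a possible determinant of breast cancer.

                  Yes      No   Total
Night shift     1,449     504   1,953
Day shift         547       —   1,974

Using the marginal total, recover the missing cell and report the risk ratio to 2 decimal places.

The missing cell is in the unexposed row: 1974 − 547 = 1427.
So a = 1449, b = 504, c = 547, d = 1427.
RR = [a/(a+b)] / [c/(c+d)] = (1449/1953) / (547/1974) = 0.74194/0.27710 = 2.67748

2.68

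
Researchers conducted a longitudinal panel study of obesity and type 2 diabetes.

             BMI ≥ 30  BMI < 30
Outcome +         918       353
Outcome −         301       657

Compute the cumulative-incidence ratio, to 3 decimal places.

2.155

Reading the table with exposure as columns: a = 918 (BMI ≥ 30, case), b = 301 (BMI ≥ 30, non-case), c = 353 (BMI < 30, case), d = 657.
Risk in exposed = 918/1219 = 0.75308; risk in unexposed = 353/1010 = 0.34950.
RR = 0.75308 / 0.34950 = 2.15469
The risk among the exposed is 2.15 times that among the unexposed.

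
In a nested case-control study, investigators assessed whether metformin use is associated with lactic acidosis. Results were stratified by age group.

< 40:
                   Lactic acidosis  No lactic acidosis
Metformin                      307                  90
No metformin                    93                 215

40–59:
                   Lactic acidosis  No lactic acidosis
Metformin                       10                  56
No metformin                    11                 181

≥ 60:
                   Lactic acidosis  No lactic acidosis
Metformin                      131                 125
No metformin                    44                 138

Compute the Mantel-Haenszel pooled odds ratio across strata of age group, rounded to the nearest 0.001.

5.292

OR_MH = Σ(aᵢdᵢ/nᵢ) / Σ(bᵢcᵢ/nᵢ), where nᵢ is the stratum total.
Stratum 1 (< 40): n = 705; a·d/n = 307·215/705 = 93.6241; b·c/n = 90·93/705 = 11.8723
Stratum 2 (40–59): n = 258; a·d/n = 10·181/258 = 7.0155; b·c/n = 56·11/258 = 2.3876
Stratum 3 (≥ 60): n = 438; a·d/n = 131·138/438 = 41.2740; b·c/n = 125·44/438 = 12.5571
OR_MH = (93.6241 + 7.0155 + 41.2740) / (11.8723 + 2.3876 + 12.5571) = 141.9136 / 26.8170 = 5.29192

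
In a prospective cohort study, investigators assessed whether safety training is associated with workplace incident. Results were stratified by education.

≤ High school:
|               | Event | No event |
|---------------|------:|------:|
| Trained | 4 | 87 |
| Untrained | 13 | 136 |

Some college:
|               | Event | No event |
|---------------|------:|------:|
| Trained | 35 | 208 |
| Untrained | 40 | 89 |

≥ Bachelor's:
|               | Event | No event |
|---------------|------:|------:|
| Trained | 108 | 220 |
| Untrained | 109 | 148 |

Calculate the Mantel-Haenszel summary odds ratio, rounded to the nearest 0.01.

0.56

OR_MH = Σ(aᵢdᵢ/nᵢ) / Σ(bᵢcᵢ/nᵢ), where nᵢ is the stratum total.
Stratum 1 (≤ High school): n = 240; a·d/n = 4·136/240 = 2.2667; b·c/n = 87·13/240 = 4.7125
Stratum 2 (Some college): n = 372; a·d/n = 35·89/372 = 8.3737; b·c/n = 208·40/372 = 22.3656
Stratum 3 (≥ Bachelor's): n = 585; a·d/n = 108·148/585 = 27.3231; b·c/n = 220·109/585 = 40.9915
OR_MH = (2.2667 + 8.3737 + 27.3231) / (4.7125 + 22.3656 + 40.9915) = 37.9634 / 68.0695 = 0.55771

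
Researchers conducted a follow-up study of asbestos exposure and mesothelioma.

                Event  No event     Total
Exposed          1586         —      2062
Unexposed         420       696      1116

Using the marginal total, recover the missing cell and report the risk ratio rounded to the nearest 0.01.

2.04

The missing cell is in the exposed row: 2062 − 1586 = 476.
So a = 1586, b = 476, c = 420, d = 696.
RR = [a/(a+b)] / [c/(c+d)] = (1586/2062) / (420/1116) = 0.76916/0.37634 = 2.04376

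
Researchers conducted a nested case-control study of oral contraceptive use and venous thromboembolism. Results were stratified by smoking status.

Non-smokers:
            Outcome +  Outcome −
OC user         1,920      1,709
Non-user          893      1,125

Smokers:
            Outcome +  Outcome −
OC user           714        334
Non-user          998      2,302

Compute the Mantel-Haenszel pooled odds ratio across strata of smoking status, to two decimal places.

OR_MH = Σ(aᵢdᵢ/nᵢ) / Σ(bᵢcᵢ/nᵢ), where nᵢ is the stratum total.
Stratum 1 (Non-smokers): n = 5647; a·d/n = 1920·1125/5647 = 382.5040; b·c/n = 1709·893/5647 = 270.2562
Stratum 2 (Smokers): n = 4348; a·d/n = 714·2302/4348 = 378.0193; b·c/n = 334·998/4348 = 76.6633
OR_MH = (382.5040 + 378.0193) / (270.2562 + 76.6633) = 760.5233 / 346.9195 = 2.19222

2.19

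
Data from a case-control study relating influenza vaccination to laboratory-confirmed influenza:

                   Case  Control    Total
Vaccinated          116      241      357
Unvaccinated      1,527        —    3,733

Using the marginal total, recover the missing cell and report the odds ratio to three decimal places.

0.695

The missing cell is in the unexposed row: 3733 − 1527 = 2206.
So a = 116, b = 241, c = 1527, d = 2206.
OR = (a·d)/(b·c) = (116 × 2206) / (241 × 1527) = 255896 / 368007 = 0.69536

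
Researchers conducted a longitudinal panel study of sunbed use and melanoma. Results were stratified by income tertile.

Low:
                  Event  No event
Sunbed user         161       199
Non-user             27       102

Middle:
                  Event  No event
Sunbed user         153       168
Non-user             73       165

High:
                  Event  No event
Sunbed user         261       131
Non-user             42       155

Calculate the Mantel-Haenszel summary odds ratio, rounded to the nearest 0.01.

OR_MH = Σ(aᵢdᵢ/nᵢ) / Σ(bᵢcᵢ/nᵢ), where nᵢ is the stratum total.
Stratum 1 (Low): n = 489; a·d/n = 161·102/489 = 33.5828; b·c/n = 199·27/489 = 10.9877
Stratum 2 (Middle): n = 559; a·d/n = 153·165/559 = 45.1610; b·c/n = 168·73/559 = 21.9392
Stratum 3 (High): n = 589; a·d/n = 261·155/589 = 68.6842; b·c/n = 131·42/589 = 9.3413
OR_MH = (33.5828 + 45.1610 + 68.6842) / (10.9877 + 21.9392 + 9.3413) = 147.4280 / 42.2682 = 3.48792

3.49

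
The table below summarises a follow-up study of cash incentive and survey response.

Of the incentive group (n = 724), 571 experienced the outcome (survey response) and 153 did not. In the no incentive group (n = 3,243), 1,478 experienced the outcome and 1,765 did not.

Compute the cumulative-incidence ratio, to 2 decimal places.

1.73

From the description: a = 571, b = 153, c = 1478, d = 1765.
Risk in exposed = 571/724 = 0.78867; risk in unexposed = 1478/3243 = 0.45575.
RR = 0.78867 / 0.45575 = 1.73049
The risk among the exposed is 1.73 times that among the unexposed.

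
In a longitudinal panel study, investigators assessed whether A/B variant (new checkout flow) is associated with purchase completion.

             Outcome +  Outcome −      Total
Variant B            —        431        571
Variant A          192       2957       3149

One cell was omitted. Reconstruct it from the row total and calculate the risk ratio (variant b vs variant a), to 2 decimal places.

4.02

The missing cell is in the exposed row: 571 − 431 = 140.
So a = 140, b = 431, c = 192, d = 2957.
RR = [a/(a+b)] / [c/(c+d)] = (140/571) / (192/3149) = 0.24518/0.06097 = 4.02127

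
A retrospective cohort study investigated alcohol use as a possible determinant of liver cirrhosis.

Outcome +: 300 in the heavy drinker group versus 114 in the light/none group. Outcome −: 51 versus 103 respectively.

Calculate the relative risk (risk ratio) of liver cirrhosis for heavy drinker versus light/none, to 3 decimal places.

From the description: a = 300, b = 51, c = 114, d = 103.
Risk in exposed = 300/351 = 0.85470; risk in unexposed = 114/217 = 0.52535.
RR = 0.85470 / 0.52535 = 1.62693
The risk among the exposed is 1.63 times that among the unexposed.

1.627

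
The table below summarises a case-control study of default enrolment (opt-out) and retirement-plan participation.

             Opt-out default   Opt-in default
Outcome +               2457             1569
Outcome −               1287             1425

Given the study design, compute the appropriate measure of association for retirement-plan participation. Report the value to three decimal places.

Reading the table with exposure as columns: a = 2457 (Opt-out default, case), b = 1287 (Opt-out default, non-case), c = 1569 (Opt-in default, case), d = 1425.
This is a case-control study: participants were sampled on outcome status, so risks in the source population cannot be estimated directly — relative risk is not valid here. The odds ratio is the appropriate measure.
OR = (a·d)/(b·c) = (2457 × 1425) / (1287 × 1569) = 3501225 / 2019303 = 1.73388

1.734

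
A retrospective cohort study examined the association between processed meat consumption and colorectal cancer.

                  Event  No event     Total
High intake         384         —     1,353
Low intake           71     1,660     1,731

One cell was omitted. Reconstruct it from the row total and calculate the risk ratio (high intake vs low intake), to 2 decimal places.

The missing cell is in the exposed row: 1353 − 384 = 969.
So a = 384, b = 969, c = 71, d = 1660.
RR = [a/(a+b)] / [c/(c+d)] = (384/1353) / (71/1731) = 0.28381/0.04102 = 6.91946

6.92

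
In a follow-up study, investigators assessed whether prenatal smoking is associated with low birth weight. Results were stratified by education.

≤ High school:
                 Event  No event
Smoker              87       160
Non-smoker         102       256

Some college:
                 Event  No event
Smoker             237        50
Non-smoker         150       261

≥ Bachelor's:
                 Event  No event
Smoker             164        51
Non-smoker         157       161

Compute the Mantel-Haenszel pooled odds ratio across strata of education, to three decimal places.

3.317

OR_MH = Σ(aᵢdᵢ/nᵢ) / Σ(bᵢcᵢ/nᵢ), where nᵢ is the stratum total.
Stratum 1 (≤ High school): n = 605; a·d/n = 87·256/605 = 36.8132; b·c/n = 160·102/605 = 26.9752
Stratum 2 (Some college): n = 698; a·d/n = 237·261/698 = 88.6203; b·c/n = 50·150/698 = 10.7450
Stratum 3 (≥ Bachelor's): n = 533; a·d/n = 164·161/533 = 49.5385; b·c/n = 51·157/533 = 15.0225
OR_MH = (36.8132 + 88.6203 + 49.5385) / (26.9752 + 10.7450 + 15.0225) = 174.9720 / 52.7427 = 3.31746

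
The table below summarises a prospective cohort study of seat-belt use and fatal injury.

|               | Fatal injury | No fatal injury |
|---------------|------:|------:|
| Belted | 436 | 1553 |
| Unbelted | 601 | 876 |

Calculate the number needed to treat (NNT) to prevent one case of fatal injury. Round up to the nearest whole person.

6

Risk in treated group = 436/1989 = 0.21921; risk in control = 601/1477 = 0.40691.
Absolute risk reduction = 0.40691 − 0.21921 = 0.18770
NNT = 1 / ARR = 1 / 0.18770 = 5.328 → round up → 6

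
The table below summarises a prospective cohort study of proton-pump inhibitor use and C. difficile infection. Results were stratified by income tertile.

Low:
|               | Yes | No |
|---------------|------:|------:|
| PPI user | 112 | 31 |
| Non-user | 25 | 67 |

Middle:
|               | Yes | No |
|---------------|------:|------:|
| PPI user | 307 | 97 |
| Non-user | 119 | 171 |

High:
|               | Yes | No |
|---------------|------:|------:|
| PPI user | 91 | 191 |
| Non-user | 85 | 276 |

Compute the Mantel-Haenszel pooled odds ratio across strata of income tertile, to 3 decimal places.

OR_MH = Σ(aᵢdᵢ/nᵢ) / Σ(bᵢcᵢ/nᵢ), where nᵢ is the stratum total.
Stratum 1 (Low): n = 235; a·d/n = 112·67/235 = 31.9319; b·c/n = 31·25/235 = 3.2979
Stratum 2 (Middle): n = 694; a·d/n = 307·171/694 = 75.6441; b·c/n = 97·119/694 = 16.6326
Stratum 3 (High): n = 643; a·d/n = 91·276/643 = 39.0607; b·c/n = 191·85/643 = 25.2488
OR_MH = (31.9319 + 75.6441 + 39.0607) / (3.2979 + 16.6326 + 25.2488) = 146.6367 / 45.1793 = 3.24566

3.246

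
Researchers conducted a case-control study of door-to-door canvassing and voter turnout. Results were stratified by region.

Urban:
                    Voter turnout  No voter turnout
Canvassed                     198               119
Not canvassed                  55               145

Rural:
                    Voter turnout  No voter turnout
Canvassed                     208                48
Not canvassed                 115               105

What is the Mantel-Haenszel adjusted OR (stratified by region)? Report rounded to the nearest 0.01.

OR_MH = Σ(aᵢdᵢ/nᵢ) / Σ(bᵢcᵢ/nᵢ), where nᵢ is the stratum total.
Stratum 1 (Urban): n = 517; a·d/n = 198·145/517 = 55.5319; b·c/n = 119·55/517 = 12.6596
Stratum 2 (Rural): n = 476; a·d/n = 208·105/476 = 45.8824; b·c/n = 48·115/476 = 11.5966
OR_MH = (55.5319 + 45.8824) / (12.6596 + 11.5966) = 101.4143 / 24.2562 = 4.18096

4.18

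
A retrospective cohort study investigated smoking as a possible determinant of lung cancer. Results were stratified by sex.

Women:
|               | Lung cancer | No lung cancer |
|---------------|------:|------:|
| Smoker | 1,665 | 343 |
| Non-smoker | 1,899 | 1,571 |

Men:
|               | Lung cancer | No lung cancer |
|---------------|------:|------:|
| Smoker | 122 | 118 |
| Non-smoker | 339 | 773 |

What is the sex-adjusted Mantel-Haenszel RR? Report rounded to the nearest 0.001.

RR_MH = Σ(aᵢ·n₀ᵢ/nᵢ) / Σ(cᵢ·n₁ᵢ/nᵢ), with n₁ᵢ = aᵢ+bᵢ (exposed), n₀ᵢ = cᵢ+dᵢ (unexposed), nᵢ = n₁ᵢ+n₀ᵢ.
Stratum 1 (Women): n₁ = 2008, n₀ = 3470, n = 5478; a·n₀/n = 1665·3470/5478 = 1054.6824; c·n₁/n = 1899·2008/5478 = 696.0920
Stratum 2 (Men): n₁ = 240, n₀ = 1112, n = 1352; a·n₀/n = 122·1112/1352 = 100.3432; c·n₁/n = 339·240/1352 = 60.1775
RR_MH = (1054.6824 + 100.3432) / (696.0920 + 60.1775) = 1155.0256 / 756.2695 = 1.52727

1.527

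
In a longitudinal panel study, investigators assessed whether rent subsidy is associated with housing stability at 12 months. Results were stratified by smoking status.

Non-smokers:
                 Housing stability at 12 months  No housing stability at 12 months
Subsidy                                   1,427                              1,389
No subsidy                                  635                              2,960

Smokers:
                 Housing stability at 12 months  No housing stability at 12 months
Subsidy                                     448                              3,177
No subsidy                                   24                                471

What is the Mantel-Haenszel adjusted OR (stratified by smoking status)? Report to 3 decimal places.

OR_MH = Σ(aᵢdᵢ/nᵢ) / Σ(bᵢcᵢ/nᵢ), where nᵢ is the stratum total.
Stratum 1 (Non-smokers): n = 6411; a·d/n = 1427·2960/6411 = 658.8551; b·c/n = 1389·635/6411 = 137.5784
Stratum 2 (Smokers): n = 4120; a·d/n = 448·471/4120 = 51.2155; b·c/n = 3177·24/4120 = 18.5068
OR_MH = (658.8551 + 51.2155) / (137.5784 + 18.5068) = 710.0706 / 156.0852 = 4.54925

4.549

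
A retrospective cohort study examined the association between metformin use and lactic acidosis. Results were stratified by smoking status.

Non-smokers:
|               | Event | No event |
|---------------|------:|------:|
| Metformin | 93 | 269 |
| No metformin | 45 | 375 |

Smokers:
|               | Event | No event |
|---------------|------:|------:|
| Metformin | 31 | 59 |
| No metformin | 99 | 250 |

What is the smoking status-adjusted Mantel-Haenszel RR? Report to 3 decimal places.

RR_MH = Σ(aᵢ·n₀ᵢ/nᵢ) / Σ(cᵢ·n₁ᵢ/nᵢ), with n₁ᵢ = aᵢ+bᵢ (exposed), n₀ᵢ = cᵢ+dᵢ (unexposed), nᵢ = n₁ᵢ+n₀ᵢ.
Stratum 1 (Non-smokers): n₁ = 362, n₀ = 420, n = 782; a·n₀/n = 93·420/782 = 49.9488; c·n₁/n = 45·362/782 = 20.8312
Stratum 2 (Smokers): n₁ = 90, n₀ = 349, n = 439; a·n₀/n = 31·349/439 = 24.6446; c·n₁/n = 99·90/439 = 20.2961
RR_MH = (49.9488 + 24.6446) / (20.8312 + 20.2961) = 74.5935 / 41.1273 = 1.81372

1.814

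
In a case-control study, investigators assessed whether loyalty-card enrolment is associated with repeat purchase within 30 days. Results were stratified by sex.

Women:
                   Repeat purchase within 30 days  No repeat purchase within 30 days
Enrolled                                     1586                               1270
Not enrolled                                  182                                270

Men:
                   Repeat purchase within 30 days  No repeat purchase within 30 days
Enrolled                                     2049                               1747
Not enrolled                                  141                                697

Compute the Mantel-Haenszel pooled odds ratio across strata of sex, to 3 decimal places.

OR_MH = Σ(aᵢdᵢ/nᵢ) / Σ(bᵢcᵢ/nᵢ), where nᵢ is the stratum total.
Stratum 1 (Women): n = 3308; a·d/n = 1586·270/3308 = 129.4498; b·c/n = 1270·182/3308 = 69.8730
Stratum 2 (Men): n = 4634; a·d/n = 2049·697/4634 = 308.1901; b·c/n = 1747·141/4634 = 53.1565
OR_MH = (129.4498 + 308.1901) / (69.8730 + 53.1565) = 437.6399 / 123.0295 = 3.55720

3.557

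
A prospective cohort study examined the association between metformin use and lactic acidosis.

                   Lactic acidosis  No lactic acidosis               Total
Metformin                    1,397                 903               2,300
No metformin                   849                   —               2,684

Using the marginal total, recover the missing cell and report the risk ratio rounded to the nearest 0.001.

1.920

The missing cell is in the unexposed row: 2684 − 849 = 1835.
So a = 1397, b = 903, c = 849, d = 1835.
RR = [a/(a+b)] / [c/(c+d)] = (1397/2300) / (849/2684) = 0.60739/0.31632 = 1.92019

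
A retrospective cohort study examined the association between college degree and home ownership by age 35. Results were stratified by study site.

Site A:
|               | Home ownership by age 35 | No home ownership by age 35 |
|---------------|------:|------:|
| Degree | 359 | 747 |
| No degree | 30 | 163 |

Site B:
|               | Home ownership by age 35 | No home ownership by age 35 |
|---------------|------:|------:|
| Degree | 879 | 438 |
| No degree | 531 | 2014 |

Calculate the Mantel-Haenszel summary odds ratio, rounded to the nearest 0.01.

6.50

OR_MH = Σ(aᵢdᵢ/nᵢ) / Σ(bᵢcᵢ/nᵢ), where nᵢ is the stratum total.
Stratum 1 (Site A): n = 1299; a·d/n = 359·163/1299 = 45.0477; b·c/n = 747·30/1299 = 17.2517
Stratum 2 (Site B): n = 3862; a·d/n = 879·2014/3862 = 458.3910; b·c/n = 438·531/3862 = 60.2222
OR_MH = (45.0477 + 458.3910) / (17.2517 + 60.2222) = 503.4387 / 77.4739 = 6.49817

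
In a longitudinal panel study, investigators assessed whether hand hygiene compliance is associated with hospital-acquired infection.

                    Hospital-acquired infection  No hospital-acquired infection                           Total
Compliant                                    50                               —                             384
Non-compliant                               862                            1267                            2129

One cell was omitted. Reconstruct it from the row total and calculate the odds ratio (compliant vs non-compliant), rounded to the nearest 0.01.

The missing cell is in the exposed row: 384 − 50 = 334.
So a = 50, b = 334, c = 862, d = 1267.
OR = (a·d)/(b·c) = (50 × 1267) / (334 × 862) = 63350 / 287908 = 0.22004

0.22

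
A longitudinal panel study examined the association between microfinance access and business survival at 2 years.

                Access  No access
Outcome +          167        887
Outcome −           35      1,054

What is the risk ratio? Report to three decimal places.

1.809

Reading the table with exposure as columns: a = 167 (Access, case), b = 35 (Access, non-case), c = 887 (No access, case), d = 1054.
Risk in exposed = 167/202 = 0.82673; risk in unexposed = 887/1941 = 0.45698.
RR = 0.82673 / 0.45698 = 1.80912
The risk among the exposed is 1.81 times that among the unexposed.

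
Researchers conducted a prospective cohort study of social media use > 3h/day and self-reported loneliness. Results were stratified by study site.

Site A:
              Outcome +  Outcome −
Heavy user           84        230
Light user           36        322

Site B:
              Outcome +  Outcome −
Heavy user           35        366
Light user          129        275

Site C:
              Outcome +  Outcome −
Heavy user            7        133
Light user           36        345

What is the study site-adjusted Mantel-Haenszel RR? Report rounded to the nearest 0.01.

RR_MH = Σ(aᵢ·n₀ᵢ/nᵢ) / Σ(cᵢ·n₁ᵢ/nᵢ), with n₁ᵢ = aᵢ+bᵢ (exposed), n₀ᵢ = cᵢ+dᵢ (unexposed), nᵢ = n₁ᵢ+n₀ᵢ.
Stratum 1 (Site A): n₁ = 314, n₀ = 358, n = 672; a·n₀/n = 84·358/672 = 44.7500; c·n₁/n = 36·314/672 = 16.8214
Stratum 2 (Site B): n₁ = 401, n₀ = 404, n = 805; a·n₀/n = 35·404/805 = 17.5652; c·n₁/n = 129·401/805 = 64.2596
Stratum 3 (Site C): n₁ = 140, n₀ = 381, n = 521; a·n₀/n = 7·381/521 = 5.1190; c·n₁/n = 36·140/521 = 9.6737
RR_MH = (44.7500 + 17.5652 + 5.1190) / (16.8214 + 64.2596 + 9.6737) = 67.4342 / 90.7548 = 0.74304

0.74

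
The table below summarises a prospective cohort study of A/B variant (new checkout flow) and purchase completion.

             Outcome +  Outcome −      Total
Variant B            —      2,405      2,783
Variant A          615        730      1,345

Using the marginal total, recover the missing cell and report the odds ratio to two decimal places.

0.19

The missing cell is in the exposed row: 2783 − 2405 = 378.
So a = 378, b = 2405, c = 615, d = 730.
OR = (a·d)/(b·c) = (378 × 730) / (2405 × 615) = 275940 / 1479075 = 0.18656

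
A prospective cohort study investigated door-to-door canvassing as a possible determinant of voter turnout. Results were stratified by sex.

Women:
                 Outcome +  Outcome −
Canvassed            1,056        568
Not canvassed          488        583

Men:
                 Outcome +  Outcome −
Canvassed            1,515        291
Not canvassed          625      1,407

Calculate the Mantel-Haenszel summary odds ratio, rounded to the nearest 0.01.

OR_MH = Σ(aᵢdᵢ/nᵢ) / Σ(bᵢcᵢ/nᵢ), where nᵢ is the stratum total.
Stratum 1 (Women): n = 2695; a·d/n = 1056·583/2695 = 228.4408; b·c/n = 568·488/2695 = 102.8512
Stratum 2 (Men): n = 3838; a·d/n = 1515·1407/3838 = 555.3947; b·c/n = 291·625/3838 = 47.3880
OR_MH = (228.4408 + 555.3947) / (102.8512 + 47.3880) = 783.8356 / 150.2392 = 5.21725

5.22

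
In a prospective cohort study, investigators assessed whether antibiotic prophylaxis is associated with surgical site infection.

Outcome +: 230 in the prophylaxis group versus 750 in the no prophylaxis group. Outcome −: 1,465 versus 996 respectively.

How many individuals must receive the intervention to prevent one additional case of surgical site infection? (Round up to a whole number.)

4

Risk in treated group = 230/1695 = 0.13569; risk in control = 750/1746 = 0.42955.
Absolute risk reduction = 0.42955 − 0.13569 = 0.29386
NNT = 1 / ARR = 1 / 0.29386 = 3.403 → round up → 4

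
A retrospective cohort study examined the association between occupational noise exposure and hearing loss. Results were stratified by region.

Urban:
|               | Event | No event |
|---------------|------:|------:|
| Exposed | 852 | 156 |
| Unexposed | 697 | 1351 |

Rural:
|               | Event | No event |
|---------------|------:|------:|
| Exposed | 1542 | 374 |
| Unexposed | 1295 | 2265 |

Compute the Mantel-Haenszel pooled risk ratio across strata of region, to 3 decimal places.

RR_MH = Σ(aᵢ·n₀ᵢ/nᵢ) / Σ(cᵢ·n₁ᵢ/nᵢ), with n₁ᵢ = aᵢ+bᵢ (exposed), n₀ᵢ = cᵢ+dᵢ (unexposed), nᵢ = n₁ᵢ+n₀ᵢ.
Stratum 1 (Urban): n₁ = 1008, n₀ = 2048, n = 3056; a·n₀/n = 852·2048/3056 = 570.9738; c·n₁/n = 697·1008/3056 = 229.9005
Stratum 2 (Rural): n₁ = 1916, n₀ = 3560, n = 5476; a·n₀/n = 1542·3560/5476 = 1002.4690; c·n₁/n = 1295·1916/5476 = 453.1081
RR_MH = (570.9738 + 1002.4690) / (229.9005 + 453.1081) = 1573.4428 / 683.0086 = 2.30369

2.304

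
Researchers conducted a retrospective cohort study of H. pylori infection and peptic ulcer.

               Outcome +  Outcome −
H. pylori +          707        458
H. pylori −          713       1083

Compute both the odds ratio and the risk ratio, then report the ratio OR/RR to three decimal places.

Cells: a = 707, b = 458, c = 713, d = 1083.
OR = (707·1083)/(458·713) = 765681/326554 = 2.34473
Risk in exposed = 707/1165 = 0.60687; risk in unexposed = 713/1796 = 0.39699; RR = 1.52866
OR/RR = 2.34473 / 1.52866 = 1.53385
The outcome is not rare, so the OR lies further from 1 than the RR.

1.534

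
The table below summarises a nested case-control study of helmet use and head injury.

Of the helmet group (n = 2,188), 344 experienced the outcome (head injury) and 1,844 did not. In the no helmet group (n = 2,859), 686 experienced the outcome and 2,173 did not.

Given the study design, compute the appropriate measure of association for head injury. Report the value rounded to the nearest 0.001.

0.591

From the description: a = 344, b = 1844, c = 686, d = 2173.
This is a nested case-control study: participants were sampled on outcome status, so risks in the source population cannot be estimated directly — relative risk is not valid here. The odds ratio is the appropriate measure.
OR = (a·d)/(b·c) = (344 × 2173) / (1844 × 686) = 747512 / 1264984 = 0.59093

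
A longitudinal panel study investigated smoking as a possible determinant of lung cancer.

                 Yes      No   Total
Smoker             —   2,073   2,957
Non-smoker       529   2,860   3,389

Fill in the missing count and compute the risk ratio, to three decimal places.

The missing cell is in the exposed row: 2957 − 2073 = 884.
So a = 884, b = 2073, c = 529, d = 2860.
RR = [a/(a+b)] / [c/(c+d)] = (884/2957) / (529/3389) = 0.29895/0.15609 = 1.91521

1.915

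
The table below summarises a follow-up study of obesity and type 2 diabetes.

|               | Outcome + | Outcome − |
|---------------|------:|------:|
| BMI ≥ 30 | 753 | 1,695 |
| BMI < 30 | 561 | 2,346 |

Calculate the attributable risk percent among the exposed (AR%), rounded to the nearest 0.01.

37.26

Cells: a = 753, b = 1695, c = 561, d = 2346.
Risk in exposed = 753/2448 = 0.30760; risk in unexposed = 561/2907 = 0.19298.
RR = 0.30760/0.19298 = 1.59392
AR% = (RR − 1)/RR × 100 = (1.59392 − 1)/1.59392 × 100 = 37.2615%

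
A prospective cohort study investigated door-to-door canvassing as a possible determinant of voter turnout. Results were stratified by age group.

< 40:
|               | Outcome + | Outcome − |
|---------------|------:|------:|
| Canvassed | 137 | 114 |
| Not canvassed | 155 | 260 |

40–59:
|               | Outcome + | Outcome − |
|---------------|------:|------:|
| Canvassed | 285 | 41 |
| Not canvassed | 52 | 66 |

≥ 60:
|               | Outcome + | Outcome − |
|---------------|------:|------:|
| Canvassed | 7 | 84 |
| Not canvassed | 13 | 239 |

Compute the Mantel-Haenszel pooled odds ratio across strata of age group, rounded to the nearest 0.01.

2.92

OR_MH = Σ(aᵢdᵢ/nᵢ) / Σ(bᵢcᵢ/nᵢ), where nᵢ is the stratum total.
Stratum 1 (< 40): n = 666; a·d/n = 137·260/666 = 53.4835; b·c/n = 114·155/666 = 26.5315
Stratum 2 (40–59): n = 444; a·d/n = 285·66/444 = 42.3649; b·c/n = 41·52/444 = 4.8018
Stratum 3 (≥ 60): n = 343; a·d/n = 7·239/343 = 4.8776; b·c/n = 84·13/343 = 3.1837
OR_MH = (53.4835 + 42.3649 + 4.8776) / (26.5315 + 4.8018 + 3.1837) = 100.7259 / 34.5170 = 2.91815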